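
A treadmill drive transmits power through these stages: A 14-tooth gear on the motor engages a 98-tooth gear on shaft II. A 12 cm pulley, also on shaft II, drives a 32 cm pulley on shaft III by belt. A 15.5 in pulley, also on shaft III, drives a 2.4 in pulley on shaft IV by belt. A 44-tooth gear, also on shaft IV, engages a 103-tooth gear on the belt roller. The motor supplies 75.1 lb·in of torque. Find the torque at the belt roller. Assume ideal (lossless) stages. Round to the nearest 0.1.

508.1 lb·in

gear mesh 98/14 = 7 → τ = 75.1·7 = 525.7 lb·in
belt 32/12 = 2.6667 → τ = 525.7·2.6667 = 1401.9 lb·in
belt 2.4/15.5 = 0.15484 → τ = 1401.9·0.15484 = 217.06 lb·in
gear mesh 103/44 = 2.3409 → τ = 217.06·2.3409 = 508.13 lb·in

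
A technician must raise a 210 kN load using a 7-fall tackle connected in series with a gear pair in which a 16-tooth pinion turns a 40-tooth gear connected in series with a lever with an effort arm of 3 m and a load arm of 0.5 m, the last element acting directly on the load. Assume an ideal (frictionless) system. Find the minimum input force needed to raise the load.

Block-and-tackle MA = number of supporting rope parts = 7.
Gear pair MA = 40/16 = 2.5.
Lever MA = effort arm / load arm = 3/0.5 = 6.
Combined ideal MA = 7 × 2.5 × 6 = 105.
Effort = load / MA = 210 / 105 = 2 kN.

2 kN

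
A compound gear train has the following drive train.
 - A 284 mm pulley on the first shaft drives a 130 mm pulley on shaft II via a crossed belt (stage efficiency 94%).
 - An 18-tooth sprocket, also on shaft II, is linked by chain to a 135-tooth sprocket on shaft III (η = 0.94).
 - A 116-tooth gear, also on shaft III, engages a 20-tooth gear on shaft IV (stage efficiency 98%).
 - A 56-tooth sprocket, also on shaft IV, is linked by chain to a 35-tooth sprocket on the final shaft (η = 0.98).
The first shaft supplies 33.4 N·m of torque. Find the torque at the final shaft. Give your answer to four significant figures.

After the belt (130/284): 33.4 × 0.45775 × 0.94 = 14.371 N·m
After the chain (135/18): 14.371 × 7.5 × 0.94 = 101.32 N·m
After the gear mesh (20/116): 101.32 × 0.17241 × 0.98 = 17.119 N·m
After the chain (35/56): 17.119 × 0.625 × 0.98 = 10.486 N·m

10.49 N·m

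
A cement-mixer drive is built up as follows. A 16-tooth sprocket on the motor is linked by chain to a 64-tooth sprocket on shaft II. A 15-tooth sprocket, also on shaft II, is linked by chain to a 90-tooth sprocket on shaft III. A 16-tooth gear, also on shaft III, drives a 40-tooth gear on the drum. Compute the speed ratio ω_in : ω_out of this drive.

Each stage contributes driven/driver: chain 64/16 = 4, chain 90/15 = 6, gear mesh 40/16 = 2.5.
Overall: 4 × 6 × 2.5 = 60.

60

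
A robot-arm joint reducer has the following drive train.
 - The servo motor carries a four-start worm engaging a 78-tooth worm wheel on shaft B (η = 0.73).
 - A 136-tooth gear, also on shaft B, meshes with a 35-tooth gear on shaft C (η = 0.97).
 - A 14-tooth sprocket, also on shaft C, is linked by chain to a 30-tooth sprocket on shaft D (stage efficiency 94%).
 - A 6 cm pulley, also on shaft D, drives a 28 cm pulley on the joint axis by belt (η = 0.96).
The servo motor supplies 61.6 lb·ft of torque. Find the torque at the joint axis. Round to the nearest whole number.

1975 lb·ft

worm 78/4 = 19.5 → τ = 61.6·19.5·0.73 = 876.88 lb·ft
gear mesh 35/136 = 0.25735 → τ = 876.88·0.25735·0.97 = 218.9 lb·ft
chain 30/14 = 2.1429 → τ = 218.9·2.1429·0.94 = 440.92 lb·ft
belt 28/6 = 4.6667 → τ = 440.92·4.6667·0.96 = 1975.3 lb·ft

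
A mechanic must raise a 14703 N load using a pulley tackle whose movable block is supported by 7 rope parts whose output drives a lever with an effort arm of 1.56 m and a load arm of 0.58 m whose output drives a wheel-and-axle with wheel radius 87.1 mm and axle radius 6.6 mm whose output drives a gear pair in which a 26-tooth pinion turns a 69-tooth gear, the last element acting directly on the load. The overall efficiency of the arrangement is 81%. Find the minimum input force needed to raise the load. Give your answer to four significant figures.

27.53 N

Block-and-tackle MA = number of supporting rope parts = 7.
Lever MA = effort arm / load arm = 1.56/0.58 = 2.6897.
Wheel-and-axle MA = R/r = 87.1/6.6 = 13.197.
Gear pair MA = 69/26 = 2.6538.
Combined ideal MA = 7 × 2.6897 × 13.197 × 2.6538 = 659.39.
Actual MA = 659.39 × 0.81 = 534.11.
Effort = load / actual MA = 14703 / 534.11 = 27.528 N.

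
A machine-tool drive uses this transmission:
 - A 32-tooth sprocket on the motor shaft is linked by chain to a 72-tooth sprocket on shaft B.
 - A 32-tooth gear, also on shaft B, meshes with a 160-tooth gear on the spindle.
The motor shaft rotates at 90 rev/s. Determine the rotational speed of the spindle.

8 rev/s

chain 72/32 = 2.25 → 90/2.25 = 40 rev/s
gear mesh 160/32 = 5 → 40/5 = 8 rev/s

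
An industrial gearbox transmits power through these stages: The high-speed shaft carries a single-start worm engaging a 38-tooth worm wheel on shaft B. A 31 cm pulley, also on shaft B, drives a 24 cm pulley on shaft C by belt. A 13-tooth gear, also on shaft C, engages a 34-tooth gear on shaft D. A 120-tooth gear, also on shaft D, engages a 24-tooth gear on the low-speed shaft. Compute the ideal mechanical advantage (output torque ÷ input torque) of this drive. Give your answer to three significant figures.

15.4

Each stage contributes driven/driver: worm 38/1 = 38, belt 24/31 = 0.77419, gear mesh 34/13 = 2.6154, gear mesh 24/120 = 0.2.
Overall: 38 × 0.77419 × 2.6154 × 0.2 = 15.389.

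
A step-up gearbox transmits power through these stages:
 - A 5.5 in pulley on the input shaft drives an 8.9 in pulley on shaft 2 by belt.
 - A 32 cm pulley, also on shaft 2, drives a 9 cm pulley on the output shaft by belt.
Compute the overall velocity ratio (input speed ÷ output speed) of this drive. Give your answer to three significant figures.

Each stage contributes driven/driver: belt 8.9/5.5 = 1.6182, belt 9/32 = 0.28125.
Overall: 1.6182 × 0.28125 = 0.45511.

0.455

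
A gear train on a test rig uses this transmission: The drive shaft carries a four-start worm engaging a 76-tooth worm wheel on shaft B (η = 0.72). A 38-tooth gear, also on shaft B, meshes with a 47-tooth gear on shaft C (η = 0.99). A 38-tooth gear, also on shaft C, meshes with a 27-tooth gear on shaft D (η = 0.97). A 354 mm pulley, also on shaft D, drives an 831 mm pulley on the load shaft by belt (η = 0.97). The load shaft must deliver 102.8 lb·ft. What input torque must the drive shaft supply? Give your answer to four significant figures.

3.911 lb·ft

Overall ratio R = 19 × 1.2368 × 0.71053 × 2.3475 = 39.196; overall efficiency η = 0.72 × 0.99 × 0.97 × 0.97 = 0.6707.
Input torque = output torque / (R × η) = 102.8 / (39.196 × 0.6707) = 3.9105 lb·ft.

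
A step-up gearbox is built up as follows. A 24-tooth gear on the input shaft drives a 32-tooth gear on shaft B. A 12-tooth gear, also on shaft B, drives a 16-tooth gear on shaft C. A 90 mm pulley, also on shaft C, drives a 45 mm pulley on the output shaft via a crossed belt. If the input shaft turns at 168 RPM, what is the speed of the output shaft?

Gear mesh: ratio = 32/24 = 1.3333, so shaft B turns at 168 / 1.3333 = 126 RPM.
Gear mesh: ratio = 16/12 = 1.3333, so shaft C turns at 126 / 1.3333 = 94.5 RPM.
Belt: ratio = 45/90 = 0.5, so the output shaft turns at 94.5 / 0.5 = 189 RPM.

189 RPM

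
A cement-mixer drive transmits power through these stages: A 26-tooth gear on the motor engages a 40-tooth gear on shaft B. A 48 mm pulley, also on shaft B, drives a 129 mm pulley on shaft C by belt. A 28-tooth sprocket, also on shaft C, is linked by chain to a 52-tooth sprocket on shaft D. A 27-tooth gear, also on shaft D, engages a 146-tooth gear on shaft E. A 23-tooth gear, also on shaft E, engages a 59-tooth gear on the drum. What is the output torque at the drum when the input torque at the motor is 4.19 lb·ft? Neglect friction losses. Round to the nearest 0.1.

446.3 lb·ft

gear mesh 40/26 = 1.5385 → τ = 4.19·1.5385 = 6.4462 lb·ft
belt 129/48 = 2.6875 → τ = 6.4462·2.6875 = 17.324 lb·ft
chain 52/28 = 1.8571 → τ = 17.324·1.8571 = 32.173 lb·ft
gear mesh 146/27 = 5.4074 → τ = 32.173·5.4074 = 173.97 lb·ft
gear mesh 59/23 = 2.5652 → τ = 173.97·2.5652 = 446.28 lb·ft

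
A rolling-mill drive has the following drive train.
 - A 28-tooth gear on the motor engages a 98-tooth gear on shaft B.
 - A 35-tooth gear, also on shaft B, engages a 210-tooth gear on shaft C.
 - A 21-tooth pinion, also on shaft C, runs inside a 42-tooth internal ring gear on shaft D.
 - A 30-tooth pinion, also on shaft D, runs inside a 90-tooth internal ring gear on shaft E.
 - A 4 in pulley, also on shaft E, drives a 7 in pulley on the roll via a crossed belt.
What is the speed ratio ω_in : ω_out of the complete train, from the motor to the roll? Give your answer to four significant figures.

220.5

Each stage contributes driven/driver: gear mesh 98/28 = 3.5, gear mesh 210/35 = 6, internal gear 42/21 = 2, internal gear 90/30 = 3, belt 7/4 = 1.75.
Overall: 3.5 × 6 × 2 × 3 × 1.75 = 220.5.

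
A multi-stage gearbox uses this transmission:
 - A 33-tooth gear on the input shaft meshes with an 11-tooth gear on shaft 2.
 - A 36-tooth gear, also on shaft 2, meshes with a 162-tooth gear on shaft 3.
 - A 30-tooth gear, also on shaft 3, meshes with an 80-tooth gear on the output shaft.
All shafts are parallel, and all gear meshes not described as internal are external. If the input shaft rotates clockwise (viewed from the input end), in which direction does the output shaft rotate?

the input shaft → shaft 2: external mesh, 1 reversal → CCW.
shaft 2 → shaft 3: external mesh, 1 reversal → CW.
shaft 3 → the output shaft: external mesh, 1 reversal → CCW.
3 reversals in total — an odd number — so the output shaft turns opposite to the input shaft.

anticlockwise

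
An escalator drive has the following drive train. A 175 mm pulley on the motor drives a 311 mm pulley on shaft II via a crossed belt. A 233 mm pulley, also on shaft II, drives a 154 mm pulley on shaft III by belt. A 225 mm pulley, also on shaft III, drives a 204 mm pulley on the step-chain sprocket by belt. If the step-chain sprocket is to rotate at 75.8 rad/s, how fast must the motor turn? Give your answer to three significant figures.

80.7 rad/s

Overall ratio R = 1.7771 × 0.66094 × 0.90667 = 1.065.
Required input speed = output speed × R = 75.8 × 1.065 = 80.724 rad/s.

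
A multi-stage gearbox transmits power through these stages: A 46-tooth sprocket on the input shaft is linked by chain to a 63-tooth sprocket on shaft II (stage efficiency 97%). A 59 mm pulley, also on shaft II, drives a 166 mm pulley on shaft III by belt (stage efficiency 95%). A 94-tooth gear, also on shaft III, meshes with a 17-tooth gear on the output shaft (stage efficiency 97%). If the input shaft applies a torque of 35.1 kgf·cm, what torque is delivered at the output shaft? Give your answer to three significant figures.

21.9 kgf·cm

Chain: ratio = 63/46 = 1.3696; torque at shaft II = 35.1 × 1.3696 × 0.97 = 46.63 kgf·cm.
Belt: ratio = 166/59 = 2.8136; torque at shaft III = 46.63 × 2.8136 × 0.95 = 124.64 kgf·cm.
Gear mesh: ratio = 17/94 = 0.18085; torque at the output shaft = 124.64 × 0.18085 × 0.97 = 21.864 kgf·cm.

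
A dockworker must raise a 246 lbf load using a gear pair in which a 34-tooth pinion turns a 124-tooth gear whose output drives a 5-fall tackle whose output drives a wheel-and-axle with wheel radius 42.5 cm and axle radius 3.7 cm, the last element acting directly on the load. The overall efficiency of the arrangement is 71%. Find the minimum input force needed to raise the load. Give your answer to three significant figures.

1.65 lbf

Gear pair MA = 124/34 = 3.6471.
Block-and-tackle MA = number of supporting rope parts = 5.
Wheel-and-axle MA = R/r = 42.5/3.7 = 11.486.
Combined ideal MA = 3.6471 × 5 × 11.486 = 209.46.
Actual MA = 209.46 × 0.71 = 148.72.
Effort = load / actual MA = 246 / 148.72 = 1.6542 lbf.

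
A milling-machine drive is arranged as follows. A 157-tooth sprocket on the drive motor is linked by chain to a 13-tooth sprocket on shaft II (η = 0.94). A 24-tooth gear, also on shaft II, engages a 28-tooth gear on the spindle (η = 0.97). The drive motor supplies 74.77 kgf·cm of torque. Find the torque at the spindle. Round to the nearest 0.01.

After the chain (13/157): 74.77 × 0.082803 × 0.94 = 5.8197 kgf·cm
After the gear mesh (28/24): 5.8197 × 1.1667 × 0.97 = 6.5859 kgf·cm

6.59 kgf·cm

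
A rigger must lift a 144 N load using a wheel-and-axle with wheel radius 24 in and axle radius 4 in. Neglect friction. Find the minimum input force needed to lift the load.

24 N

Wheel-and-axle MA = R/r = 24/4 = 6.
Effort = load / MA = 144 / 6 = 24 N.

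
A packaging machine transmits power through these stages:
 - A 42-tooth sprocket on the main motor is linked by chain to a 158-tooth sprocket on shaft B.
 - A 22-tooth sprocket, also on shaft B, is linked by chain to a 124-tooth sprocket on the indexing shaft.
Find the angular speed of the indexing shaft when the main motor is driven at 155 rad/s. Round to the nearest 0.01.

the main motor → shaft B (chain, 158/42): 155 ÷ 3.7619 = 41.203 rad/s
shaft B → the indexing shaft (chain, 124/22): 41.203 ÷ 5.6364 = 7.3101 rad/s

7.31 rad/s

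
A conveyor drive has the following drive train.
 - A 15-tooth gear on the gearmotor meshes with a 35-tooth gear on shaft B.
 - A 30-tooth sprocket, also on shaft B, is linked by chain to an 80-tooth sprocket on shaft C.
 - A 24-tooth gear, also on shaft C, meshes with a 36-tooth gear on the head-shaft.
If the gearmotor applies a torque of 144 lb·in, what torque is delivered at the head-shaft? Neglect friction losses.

After the gear mesh (35/15): 144 × 2.3333 = 336 lb·in
After the chain (80/30): 336 × 2.6667 = 896 lb·in
After the gear mesh (36/24): 896 × 1.5 = 1344 lb·in

1344 lb·in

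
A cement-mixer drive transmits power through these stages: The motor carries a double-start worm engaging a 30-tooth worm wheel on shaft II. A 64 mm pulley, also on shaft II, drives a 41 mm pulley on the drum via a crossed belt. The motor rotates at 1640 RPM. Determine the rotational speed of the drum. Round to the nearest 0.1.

170.7 RPM

Worm: ratio = 30/2 = 15, so shaft II turns at 1640 / 15 = 109.33 RPM.
Belt: ratio = 41/64 = 0.64062, so the drum turns at 109.33 / 0.64062 = 170.67 RPM.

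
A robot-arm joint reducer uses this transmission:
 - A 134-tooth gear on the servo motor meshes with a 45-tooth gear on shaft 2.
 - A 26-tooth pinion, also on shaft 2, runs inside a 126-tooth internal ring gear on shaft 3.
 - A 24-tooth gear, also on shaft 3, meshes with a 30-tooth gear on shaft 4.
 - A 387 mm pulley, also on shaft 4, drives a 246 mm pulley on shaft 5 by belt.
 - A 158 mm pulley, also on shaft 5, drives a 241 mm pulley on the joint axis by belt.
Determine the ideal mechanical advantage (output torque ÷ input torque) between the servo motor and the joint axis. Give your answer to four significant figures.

1.972

Each stage contributes driven/driver: gear mesh 45/134 = 0.33582, internal gear 126/26 = 4.8462, gear mesh 30/24 = 1.25, belt 246/387 = 0.63566, belt 241/158 = 1.5253.
Overall: 0.33582 × 4.8462 × 1.25 × 0.63566 × 1.5253 = 1.9724.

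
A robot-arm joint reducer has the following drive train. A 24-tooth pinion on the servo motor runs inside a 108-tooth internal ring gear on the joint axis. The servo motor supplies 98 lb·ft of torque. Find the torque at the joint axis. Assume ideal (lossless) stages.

441 lb·ft

Internal gear: ratio = 108/24 = 4.5; torque at the joint axis = 98 × 4.5 = 441 lb·ft.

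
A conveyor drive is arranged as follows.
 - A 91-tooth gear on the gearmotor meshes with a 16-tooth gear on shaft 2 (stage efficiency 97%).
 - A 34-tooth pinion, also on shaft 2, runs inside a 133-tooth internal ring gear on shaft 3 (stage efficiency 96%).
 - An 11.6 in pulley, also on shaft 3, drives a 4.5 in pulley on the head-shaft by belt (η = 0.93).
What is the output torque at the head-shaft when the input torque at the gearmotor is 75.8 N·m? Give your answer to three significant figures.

17.5 N·m

gear mesh 16/91 = 0.17582 → τ = 75.8·0.17582·0.97 = 12.928 N·m
internal gear 133/34 = 3.9118 → τ = 12.928·3.9118·0.96 = 48.547 N·m
belt 4.5/11.6 = 0.38793 → τ = 48.547·0.38793·0.93 = 17.515 N·m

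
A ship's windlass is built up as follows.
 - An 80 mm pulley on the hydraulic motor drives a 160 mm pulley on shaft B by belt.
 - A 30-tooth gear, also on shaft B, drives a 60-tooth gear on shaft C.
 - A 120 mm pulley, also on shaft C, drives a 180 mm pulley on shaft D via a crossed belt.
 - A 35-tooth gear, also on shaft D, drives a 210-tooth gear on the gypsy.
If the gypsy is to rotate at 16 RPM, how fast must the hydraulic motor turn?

Overall ratio R = 2 × 2 × 1.5 × 6 = 36.
Required input speed = output speed × R = 16 × 36 = 576 RPM.

576 RPM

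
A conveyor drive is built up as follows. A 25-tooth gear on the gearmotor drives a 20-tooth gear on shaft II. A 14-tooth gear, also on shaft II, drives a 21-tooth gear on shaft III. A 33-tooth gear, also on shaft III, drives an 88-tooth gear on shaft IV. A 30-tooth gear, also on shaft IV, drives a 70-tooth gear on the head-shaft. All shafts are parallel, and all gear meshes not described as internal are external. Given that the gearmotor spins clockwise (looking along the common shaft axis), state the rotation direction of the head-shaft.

clockwise

the gearmotor → shaft II: external mesh, 1 reversal → CCW.
shaft II → shaft III: external mesh, 1 reversal → CW.
shaft III → shaft IV: external mesh, 1 reversal → CCW.
shaft IV → the head-shaft: external mesh, 1 reversal → CW.
4 reversals in total — an even number — so the head-shaft turns the same way as the gearmotor.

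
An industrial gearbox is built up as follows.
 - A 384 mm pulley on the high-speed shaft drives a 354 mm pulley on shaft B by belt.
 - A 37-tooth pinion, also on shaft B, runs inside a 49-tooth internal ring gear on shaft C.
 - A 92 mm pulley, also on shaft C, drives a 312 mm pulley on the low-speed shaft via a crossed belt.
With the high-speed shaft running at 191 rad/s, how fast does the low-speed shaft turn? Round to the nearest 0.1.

46.1 rad/s

belt 354/384 = 0.92188 → 191/0.92188 = 207.19 rad/s
internal gear 49/37 = 1.3243 → 207.19/1.3243 = 156.45 rad/s
belt 312/92 = 3.3913 → 156.45/3.3913 = 46.132 rad/s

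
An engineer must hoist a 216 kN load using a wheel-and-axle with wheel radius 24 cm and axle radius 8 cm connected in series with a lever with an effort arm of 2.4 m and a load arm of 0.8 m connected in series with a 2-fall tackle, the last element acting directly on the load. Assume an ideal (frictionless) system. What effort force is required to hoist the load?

12 kN

Wheel-and-axle MA = R/r = 24/8 = 3.
Lever MA = effort arm / load arm = 2.4/0.8 = 3.
Block-and-tackle MA = number of supporting rope parts = 2.
Combined ideal MA = 3 × 3 × 2 = 18.
Effort = load / MA = 216 / 18 = 12 kN.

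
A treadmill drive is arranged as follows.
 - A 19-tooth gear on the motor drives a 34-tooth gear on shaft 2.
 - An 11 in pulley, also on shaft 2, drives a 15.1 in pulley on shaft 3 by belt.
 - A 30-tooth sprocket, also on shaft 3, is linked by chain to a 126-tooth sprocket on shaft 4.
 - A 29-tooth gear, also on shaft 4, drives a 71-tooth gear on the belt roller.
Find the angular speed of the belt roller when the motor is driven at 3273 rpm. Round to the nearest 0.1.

129.6 rpm

Gear mesh: ratio = 34/19 = 1.7895, so shaft 2 turns at 3273 / 1.7895 = 1829 rpm.
Belt: ratio = 15.1/11 = 1.3727, so shaft 3 turns at 1829 / 1.3727 = 1332.4 rpm.
Chain: ratio = 126/30 = 4.2, so shaft 4 turns at 1332.4 / 4.2 = 317.24 rpm.
Gear mesh: ratio = 71/29 = 2.4483, so the belt roller turns at 317.24 / 2.4483 = 129.58 rpm.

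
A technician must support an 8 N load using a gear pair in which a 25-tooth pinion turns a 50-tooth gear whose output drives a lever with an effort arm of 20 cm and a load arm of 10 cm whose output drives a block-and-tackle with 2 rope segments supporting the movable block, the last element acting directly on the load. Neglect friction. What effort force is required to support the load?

1 N

Gear pair MA = 50/25 = 2.
Lever MA = effort arm / load arm = 20/10 = 2.
Block-and-tackle MA = number of supporting rope parts = 2.
Combined ideal MA = 2 × 2 × 2 = 8.
Effort = load / MA = 8 / 8 = 1 N.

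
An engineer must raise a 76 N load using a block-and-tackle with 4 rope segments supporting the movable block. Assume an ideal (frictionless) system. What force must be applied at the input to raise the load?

19 N

Block-and-tackle MA = number of supporting rope parts = 4.
Effort = load / MA = 76 / 4 = 19 N.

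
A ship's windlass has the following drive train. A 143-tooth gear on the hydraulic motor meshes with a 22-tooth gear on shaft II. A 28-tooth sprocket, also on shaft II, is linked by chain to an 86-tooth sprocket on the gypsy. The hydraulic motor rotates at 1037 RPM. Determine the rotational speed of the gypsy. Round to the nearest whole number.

2195 RPM

Gear mesh: ratio = 22/143 = 0.15385, so shaft II turns at 1037 / 0.15385 = 6740.5 RPM.
Chain: ratio = 86/28 = 3.0714, so the gypsy turns at 6740.5 / 3.0714 = 2194.6 RPM.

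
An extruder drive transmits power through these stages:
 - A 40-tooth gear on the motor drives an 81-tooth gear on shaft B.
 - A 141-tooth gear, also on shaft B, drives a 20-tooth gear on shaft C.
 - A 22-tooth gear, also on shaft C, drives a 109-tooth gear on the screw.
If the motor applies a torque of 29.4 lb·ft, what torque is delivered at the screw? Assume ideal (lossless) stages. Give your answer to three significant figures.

After the gear mesh (81/40): 29.4 × 2.025 = 59.535 lb·ft
After the gear mesh (20/141): 59.535 × 0.14184 = 8.4447 lb·ft
After the gear mesh (109/22): 8.4447 × 4.9545 = 41.84 lb·ft

41.8 lb·ft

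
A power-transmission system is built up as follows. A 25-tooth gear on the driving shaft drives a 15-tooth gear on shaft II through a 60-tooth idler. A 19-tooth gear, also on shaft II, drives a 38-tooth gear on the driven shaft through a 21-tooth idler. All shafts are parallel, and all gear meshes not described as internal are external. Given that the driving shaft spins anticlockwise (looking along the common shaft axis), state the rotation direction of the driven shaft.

anticlockwise

the driving shaft → shaft II: driver → idler → driven is 2 external meshes, 2 reversals → CCW.
shaft II → the driven shaft: driver → idler → driven is 2 external meshes, 2 reversals → CCW.
4 reversals in total — an even number — so the driven shaft turns the same way as the driving shaft.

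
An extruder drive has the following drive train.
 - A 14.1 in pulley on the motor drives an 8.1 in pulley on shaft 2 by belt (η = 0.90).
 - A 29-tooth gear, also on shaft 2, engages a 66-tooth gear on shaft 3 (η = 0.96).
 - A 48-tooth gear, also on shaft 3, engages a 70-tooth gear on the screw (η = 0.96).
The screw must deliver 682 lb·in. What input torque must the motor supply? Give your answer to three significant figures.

431 lb·in

Overall ratio R = 0.57447 × 2.2759 × 1.4583 = 1.9066; overall efficiency η = 0.90 × 0.96 × 0.96 = 0.8294.
Input torque = output torque / (R × η) = 682 / (1.9066 × 0.8294) = 431.25 lb·in.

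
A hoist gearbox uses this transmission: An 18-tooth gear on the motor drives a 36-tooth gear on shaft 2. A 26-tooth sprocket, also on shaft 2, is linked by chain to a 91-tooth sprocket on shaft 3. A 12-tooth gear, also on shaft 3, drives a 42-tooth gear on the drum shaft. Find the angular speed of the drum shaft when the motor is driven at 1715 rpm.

70 rpm

Gear mesh: ratio = 36/18 = 2, so shaft 2 turns at 1715 / 2 = 857.5 rpm.
Chain: ratio = 91/26 = 3.5, so shaft 3 turns at 857.5 / 3.5 = 245 rpm.
Gear mesh: ratio = 42/12 = 3.5, so the drum shaft turns at 245 / 3.5 = 70 rpm.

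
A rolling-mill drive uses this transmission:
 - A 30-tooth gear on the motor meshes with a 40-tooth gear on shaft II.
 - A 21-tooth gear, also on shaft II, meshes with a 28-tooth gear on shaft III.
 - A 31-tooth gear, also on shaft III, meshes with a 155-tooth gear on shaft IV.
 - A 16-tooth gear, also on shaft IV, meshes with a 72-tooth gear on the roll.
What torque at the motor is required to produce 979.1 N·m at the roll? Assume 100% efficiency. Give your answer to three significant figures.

24.5 N·m

Overall ratio R = 1.3333 × 1.3333 × 5 × 4.5 = 40.
Input torque = output torque / R = 979.1 / 40 = 24.477 N·m.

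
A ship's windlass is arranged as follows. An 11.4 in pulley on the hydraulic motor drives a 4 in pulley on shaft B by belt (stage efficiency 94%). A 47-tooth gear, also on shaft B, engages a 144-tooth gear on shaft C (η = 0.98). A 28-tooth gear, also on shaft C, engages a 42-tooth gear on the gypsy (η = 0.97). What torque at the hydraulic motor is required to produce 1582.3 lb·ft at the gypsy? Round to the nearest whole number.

Overall ratio R = 0.35088 × 3.0638 × 1.5 = 1.6125; overall efficiency η = 0.94 × 0.98 × 0.97 = 0.8936.
Input torque = output torque / (R × η) = 1582.3 / (1.6125 × 0.8936) = 1098.1 lb·ft.

1098 lb·ft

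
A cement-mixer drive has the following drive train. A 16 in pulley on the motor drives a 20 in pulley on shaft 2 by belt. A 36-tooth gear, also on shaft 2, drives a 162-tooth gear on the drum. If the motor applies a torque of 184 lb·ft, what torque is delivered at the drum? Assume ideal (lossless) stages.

After the belt (20/16): 184 × 1.25 = 230 lb·ft
After the gear mesh (162/36): 230 × 4.5 = 1035 lb·ft

1035 lb·ft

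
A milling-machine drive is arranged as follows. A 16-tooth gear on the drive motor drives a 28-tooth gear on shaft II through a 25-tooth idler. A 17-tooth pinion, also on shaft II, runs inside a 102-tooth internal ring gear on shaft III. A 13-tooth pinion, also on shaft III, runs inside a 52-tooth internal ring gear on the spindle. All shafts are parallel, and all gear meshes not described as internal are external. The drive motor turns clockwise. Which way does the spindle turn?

the drive motor → shaft II: driver → idler → driven is 2 external meshes, 2 reversals → CW.
shaft II → shaft III: internal mesh, same direction → CW.
shaft III → the spindle: internal mesh, same direction → CW.
2 reversals in total — an even number — so the spindle turns the same way as the drive motor.

clockwise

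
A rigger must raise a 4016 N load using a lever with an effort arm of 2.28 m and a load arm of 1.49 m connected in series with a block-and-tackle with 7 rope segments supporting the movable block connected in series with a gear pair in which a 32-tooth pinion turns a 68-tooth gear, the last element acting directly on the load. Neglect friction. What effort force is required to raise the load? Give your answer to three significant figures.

176 N

Lever MA = effort arm / load arm = 2.28/1.49 = 1.5302.
Block-and-tackle MA = number of supporting rope parts = 7.
Gear pair MA = 68/32 = 2.125.
Combined ideal MA = 1.5302 × 7 × 2.125 = 22.762.
Effort = load / MA = 4016 / 22.762 = 176.44 N.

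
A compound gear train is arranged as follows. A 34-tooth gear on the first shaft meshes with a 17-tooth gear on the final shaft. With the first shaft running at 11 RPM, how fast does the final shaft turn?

22 RPM

the first shaft → the final shaft (gear mesh, 17/34): 11 ÷ 0.5 = 22 RPM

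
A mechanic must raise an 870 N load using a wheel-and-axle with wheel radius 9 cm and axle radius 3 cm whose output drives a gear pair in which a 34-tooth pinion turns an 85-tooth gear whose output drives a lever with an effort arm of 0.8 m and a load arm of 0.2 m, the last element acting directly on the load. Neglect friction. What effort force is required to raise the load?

29 N

Wheel-and-axle MA = R/r = 9/3 = 3.
Gear pair MA = 85/34 = 2.5.
Lever MA = effort arm / load arm = 0.8/0.2 = 4.
Combined ideal MA = 3 × 2.5 × 4 = 30.
Effort = load / MA = 870 / 30 = 29 N.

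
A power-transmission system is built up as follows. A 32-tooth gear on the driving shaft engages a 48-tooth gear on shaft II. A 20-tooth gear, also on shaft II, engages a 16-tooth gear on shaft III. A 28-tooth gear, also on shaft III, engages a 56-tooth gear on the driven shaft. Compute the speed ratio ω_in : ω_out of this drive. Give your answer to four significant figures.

2.400

Each stage contributes driven/driver: gear mesh 48/32 = 1.5, gear mesh 16/20 = 0.8, gear mesh 56/28 = 2.
Overall: 1.5 × 0.8 × 2 = 2.4.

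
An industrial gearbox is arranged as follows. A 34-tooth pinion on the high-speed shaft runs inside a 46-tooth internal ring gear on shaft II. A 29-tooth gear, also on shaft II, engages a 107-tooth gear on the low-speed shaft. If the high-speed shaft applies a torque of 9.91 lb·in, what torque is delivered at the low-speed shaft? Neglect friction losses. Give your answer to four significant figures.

49.47 lb·in

Internal gear: ratio = 46/34 = 1.3529; torque at shaft II = 9.91 × 1.3529 = 13.408 lb·in.
Gear mesh: ratio = 107/29 = 3.6897; torque at the low-speed shaft = 13.408 × 3.6897 = 49.47 lb·in.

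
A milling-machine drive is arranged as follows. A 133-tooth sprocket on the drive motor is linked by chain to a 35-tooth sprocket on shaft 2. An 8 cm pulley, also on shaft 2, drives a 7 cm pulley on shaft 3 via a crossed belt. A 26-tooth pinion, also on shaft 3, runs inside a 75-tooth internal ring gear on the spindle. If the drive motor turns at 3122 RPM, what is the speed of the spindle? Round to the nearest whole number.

4700 RPM

chain 35/133 = 0.26316 → 3122/0.26316 = 11864 RPM
belt 7/8 = 0.875 → 11864/0.875 = 13558 RPM
internal gear 75/26 = 2.8846 → 13558/2.8846 = 4700.2 RPM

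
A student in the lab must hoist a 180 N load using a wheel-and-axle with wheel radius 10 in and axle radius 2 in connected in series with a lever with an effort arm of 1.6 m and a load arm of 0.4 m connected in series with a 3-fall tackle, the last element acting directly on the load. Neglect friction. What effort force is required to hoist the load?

Wheel-and-axle MA = R/r = 10/2 = 5.
Lever MA = effort arm / load arm = 1.6/0.4 = 4.
Block-and-tackle MA = number of supporting rope parts = 3.
Combined ideal MA = 5 × 4 × 3 = 60.
Effort = load / MA = 180 / 60 = 3 N.

3 N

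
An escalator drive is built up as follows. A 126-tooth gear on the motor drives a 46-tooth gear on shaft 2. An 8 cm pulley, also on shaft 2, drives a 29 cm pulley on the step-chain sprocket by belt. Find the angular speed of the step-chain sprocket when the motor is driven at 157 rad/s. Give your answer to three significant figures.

Gear mesh: ratio = 46/126 = 0.36508, so shaft 2 turns at 157 / 0.36508 = 430.04 rad/s.
Belt: ratio = 29/8 = 3.625, so the step-chain sprocket turns at 430.04 / 3.625 = 118.63 rad/s.

119 rad/s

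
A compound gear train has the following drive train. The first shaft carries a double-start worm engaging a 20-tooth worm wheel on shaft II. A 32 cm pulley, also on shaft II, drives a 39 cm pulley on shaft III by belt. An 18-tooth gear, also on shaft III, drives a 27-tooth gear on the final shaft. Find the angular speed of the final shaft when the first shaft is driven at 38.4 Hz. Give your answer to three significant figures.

2.10 Hz

the first shaft → shaft II (worm, 20/2): 38.4 ÷ 10 = 3.84 Hz
shaft II → shaft III (belt, 39/32): 3.84 ÷ 1.2188 = 3.1508 Hz
shaft III → the final shaft (gear mesh, 27/18): 3.1508 ÷ 1.5 = 2.1005 Hz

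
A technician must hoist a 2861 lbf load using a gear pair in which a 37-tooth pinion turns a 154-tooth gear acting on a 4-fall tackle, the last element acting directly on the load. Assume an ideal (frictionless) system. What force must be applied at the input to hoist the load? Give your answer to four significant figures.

Gear pair MA = 154/37 = 4.1622.
Block-and-tackle MA = number of supporting rope parts = 4.
Combined ideal MA = 4.1622 × 4 = 16.649.
Effort = load / MA = 2861 / 16.649 = 171.85 lbf.

171.8 lbf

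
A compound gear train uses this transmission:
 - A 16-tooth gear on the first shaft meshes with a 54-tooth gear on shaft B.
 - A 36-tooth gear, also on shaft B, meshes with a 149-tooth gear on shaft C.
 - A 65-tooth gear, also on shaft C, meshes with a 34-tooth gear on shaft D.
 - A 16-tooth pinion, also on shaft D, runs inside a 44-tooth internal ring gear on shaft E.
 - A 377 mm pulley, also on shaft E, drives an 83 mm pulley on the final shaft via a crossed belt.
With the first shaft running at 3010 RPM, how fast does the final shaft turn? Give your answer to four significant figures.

680.4 RPM

Gear mesh: ratio = 54/16 = 3.375, so shaft B turns at 3010 / 3.375 = 891.85 RPM.
Gear mesh: ratio = 149/36 = 4.1389, so shaft C turns at 891.85 / 4.1389 = 215.48 RPM.
Gear mesh: ratio = 34/65 = 0.52308, so shaft D turns at 215.48 / 0.52308 = 411.95 RPM.
Internal gear: ratio = 44/16 = 2.75, so shaft E turns at 411.95 / 2.75 = 149.8 RPM.
Belt: ratio = 83/377 = 0.22016, so the final shaft turns at 149.8 / 0.22016 = 680.42 RPM.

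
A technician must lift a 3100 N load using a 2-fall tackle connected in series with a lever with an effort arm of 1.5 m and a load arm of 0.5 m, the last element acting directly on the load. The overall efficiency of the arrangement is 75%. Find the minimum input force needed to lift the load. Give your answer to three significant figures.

689 N

Block-and-tackle MA = number of supporting rope parts = 2.
Lever MA = effort arm / load arm = 1.5/0.5 = 3.
Combined ideal MA = 2 × 3 = 6.
Actual MA = 6 × 0.75 = 4.5.
Effort = load / actual MA = 3100 / 4.5 = 688.89 N.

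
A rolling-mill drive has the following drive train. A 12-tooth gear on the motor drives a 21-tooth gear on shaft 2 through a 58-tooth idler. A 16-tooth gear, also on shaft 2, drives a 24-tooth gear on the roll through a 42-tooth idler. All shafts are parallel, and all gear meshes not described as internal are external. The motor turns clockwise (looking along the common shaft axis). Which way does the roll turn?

the motor → shaft 2: driver → idler → driven is 2 external meshes, 2 reversals → CW.
shaft 2 → the roll: driver → idler → driven is 2 external meshes, 2 reversals → CW.
4 reversals in total — an even number — so the roll turns the same way as the motor.

clockwise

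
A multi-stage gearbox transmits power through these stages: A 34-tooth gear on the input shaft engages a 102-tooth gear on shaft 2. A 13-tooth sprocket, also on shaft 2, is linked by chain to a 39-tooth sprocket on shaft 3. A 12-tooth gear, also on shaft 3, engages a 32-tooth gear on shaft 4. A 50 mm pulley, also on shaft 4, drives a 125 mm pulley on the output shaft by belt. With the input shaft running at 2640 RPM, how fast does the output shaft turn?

44 RPM

the input shaft → shaft 2 (gear mesh, 102/34): 2640 ÷ 3 = 880 RPM
shaft 2 → shaft 3 (chain, 39/13): 880 ÷ 3 = 293.33 RPM
shaft 3 → shaft 4 (gear mesh, 32/12): 293.33 ÷ 2.6667 = 110 RPM
shaft 4 → the output shaft (belt, 125/50): 110 ÷ 2.5 = 44 RPM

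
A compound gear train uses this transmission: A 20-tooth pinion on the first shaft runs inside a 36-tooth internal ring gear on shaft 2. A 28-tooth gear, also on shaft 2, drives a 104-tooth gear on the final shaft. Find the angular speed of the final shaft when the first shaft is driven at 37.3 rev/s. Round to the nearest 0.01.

internal gear 36/20 = 1.8 → 37.3/1.8 = 20.722 rev/s
gear mesh 104/28 = 3.7143 → 20.722/3.7143 = 5.5791 rev/s

5.58 rev/s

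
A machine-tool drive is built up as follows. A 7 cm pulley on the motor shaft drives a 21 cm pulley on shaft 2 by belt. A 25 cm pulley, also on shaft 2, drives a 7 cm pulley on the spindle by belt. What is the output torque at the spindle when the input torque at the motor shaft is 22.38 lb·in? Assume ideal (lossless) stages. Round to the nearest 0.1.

After the belt (21/7): 22.38 × 3 = 67.14 lb·in
After the belt (7/25): 67.14 × 0.28 = 18.799 lb·in

18.8 lb·in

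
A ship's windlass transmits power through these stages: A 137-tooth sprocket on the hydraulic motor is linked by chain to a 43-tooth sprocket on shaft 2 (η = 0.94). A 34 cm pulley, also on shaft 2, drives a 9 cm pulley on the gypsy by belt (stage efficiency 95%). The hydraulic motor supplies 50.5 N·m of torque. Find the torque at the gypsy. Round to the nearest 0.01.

3.75 N·m

After the chain (43/137): 50.5 × 0.31387 × 0.94 = 14.899 N·m
After the belt (9/34): 14.899 × 0.26471 × 0.95 = 3.7467 N·m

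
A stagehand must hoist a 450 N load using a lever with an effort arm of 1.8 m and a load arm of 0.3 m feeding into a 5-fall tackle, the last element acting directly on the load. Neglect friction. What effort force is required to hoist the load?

15 N

Lever MA = effort arm / load arm = 1.8/0.3 = 6.
Block-and-tackle MA = number of supporting rope parts = 5.
Combined ideal MA = 6 × 5 = 30.
Effort = load / MA = 450 / 30 = 15 N.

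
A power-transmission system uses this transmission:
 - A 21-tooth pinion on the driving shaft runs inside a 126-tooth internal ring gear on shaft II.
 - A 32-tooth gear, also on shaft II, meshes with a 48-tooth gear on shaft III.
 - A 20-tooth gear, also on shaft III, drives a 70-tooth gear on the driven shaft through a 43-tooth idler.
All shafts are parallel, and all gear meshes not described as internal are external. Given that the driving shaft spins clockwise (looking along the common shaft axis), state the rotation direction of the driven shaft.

counterclockwise

the driving shaft → shaft II: internal mesh, same direction → CW.
shaft II → shaft III: external mesh, 1 reversal → CCW.
shaft III → the driven shaft: driver → idler → driven is 2 external meshes, 2 reversals → CCW.
3 reversals in total — an odd number — so the driven shaft turns opposite to the driving shaft.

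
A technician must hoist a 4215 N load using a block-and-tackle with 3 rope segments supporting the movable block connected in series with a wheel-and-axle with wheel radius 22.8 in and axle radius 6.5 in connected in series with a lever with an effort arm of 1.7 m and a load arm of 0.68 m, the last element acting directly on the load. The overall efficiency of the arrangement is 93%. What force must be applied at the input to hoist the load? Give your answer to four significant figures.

172.3 N

Block-and-tackle MA = number of supporting rope parts = 3.
Wheel-and-axle MA = R/r = 22.8/6.5 = 3.5077.
Lever MA = effort arm / load arm = 1.7/0.68 = 2.5.
Combined ideal MA = 3 × 3.5077 × 2.5 = 26.308.
Actual MA = 26.308 × 0.93 = 24.466.
Effort = load / actual MA = 4215 / 24.466 = 172.28 N.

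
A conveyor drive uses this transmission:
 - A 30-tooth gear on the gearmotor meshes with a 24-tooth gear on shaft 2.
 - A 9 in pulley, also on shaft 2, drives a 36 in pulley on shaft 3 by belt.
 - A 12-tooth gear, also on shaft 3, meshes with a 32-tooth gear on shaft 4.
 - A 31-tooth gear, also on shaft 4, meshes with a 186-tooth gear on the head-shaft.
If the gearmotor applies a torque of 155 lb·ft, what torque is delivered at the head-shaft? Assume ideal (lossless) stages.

7936 lb·ft

gear mesh 24/30 = 0.8 → τ = 155·0.8 = 124 lb·ft
belt 36/9 = 4 → τ = 124·4 = 496 lb·ft
gear mesh 32/12 = 2.6667 → τ = 496·2.6667 = 1322.7 lb·ft
gear mesh 186/31 = 6 → τ = 1322.7·6 = 7936 lb·ft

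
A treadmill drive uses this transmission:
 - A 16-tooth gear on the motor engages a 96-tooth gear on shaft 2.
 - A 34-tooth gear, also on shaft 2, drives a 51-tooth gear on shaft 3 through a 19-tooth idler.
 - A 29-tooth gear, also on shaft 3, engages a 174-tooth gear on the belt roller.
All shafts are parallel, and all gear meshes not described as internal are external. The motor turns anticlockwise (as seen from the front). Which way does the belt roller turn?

the motor → shaft 2: external mesh, 1 reversal → CW.
shaft 2 → shaft 3: driver → idler → driven is 2 external meshes, 2 reversals → CW.
shaft 3 → the belt roller: external mesh, 1 reversal → CCW.
4 reversals in total — an even number — so the belt roller turns the same way as the motor.

anticlockwise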